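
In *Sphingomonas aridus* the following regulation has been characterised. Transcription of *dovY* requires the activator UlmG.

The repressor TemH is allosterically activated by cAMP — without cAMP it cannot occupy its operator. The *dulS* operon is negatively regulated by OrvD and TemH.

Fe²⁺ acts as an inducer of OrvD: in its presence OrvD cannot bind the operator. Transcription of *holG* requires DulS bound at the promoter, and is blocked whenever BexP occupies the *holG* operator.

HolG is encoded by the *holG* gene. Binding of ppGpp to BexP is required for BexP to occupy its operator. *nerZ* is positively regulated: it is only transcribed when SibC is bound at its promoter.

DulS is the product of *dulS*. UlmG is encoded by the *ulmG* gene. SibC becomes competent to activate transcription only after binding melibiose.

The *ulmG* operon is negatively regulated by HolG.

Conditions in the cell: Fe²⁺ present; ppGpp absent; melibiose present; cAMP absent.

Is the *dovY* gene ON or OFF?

Fe²⁺ is present, so OrvD is inactive.
cAMP is absent, so TemH is inactive.
With no repressor bound, *dulS* is transcribed.
So DulS is produced and active.
ppGpp is absent, so BexP is inactive.
No repressor is bound and DulS is active, so *holG* is transcribed.
So HolG is produced and active.
With repressor HolG bound, *ulmG* is not transcribed.
So UlmG is not produced.
Required activator UlmG is absent, so *dovY* is not transcribed.

OFF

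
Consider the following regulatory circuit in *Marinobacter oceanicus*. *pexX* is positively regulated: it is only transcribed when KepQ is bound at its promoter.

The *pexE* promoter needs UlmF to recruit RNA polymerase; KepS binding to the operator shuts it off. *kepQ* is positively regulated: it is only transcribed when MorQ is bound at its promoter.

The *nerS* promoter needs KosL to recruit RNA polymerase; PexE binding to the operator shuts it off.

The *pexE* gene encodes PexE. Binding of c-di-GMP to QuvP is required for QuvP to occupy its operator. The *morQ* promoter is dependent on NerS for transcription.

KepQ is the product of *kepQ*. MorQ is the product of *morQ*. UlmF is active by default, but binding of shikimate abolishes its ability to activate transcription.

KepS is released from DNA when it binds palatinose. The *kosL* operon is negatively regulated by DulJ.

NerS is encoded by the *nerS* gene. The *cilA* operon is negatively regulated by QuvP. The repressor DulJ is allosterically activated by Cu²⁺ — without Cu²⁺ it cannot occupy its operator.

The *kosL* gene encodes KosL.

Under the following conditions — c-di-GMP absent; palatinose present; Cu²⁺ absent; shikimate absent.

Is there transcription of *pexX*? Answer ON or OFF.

Shikimate is absent, so UlmF is active.
Palatinose is present, so KepS is inactive.
No repressor is bound and UlmF is active, so *pexE* is transcribed.
So PexE is produced and active.
Cu²⁺ is absent, so DulJ is inactive.
With no repressor bound, *kosL* is transcribed.
So KosL is produced and active.
With repressor PexE bound, *nerS* is not transcribed.
So NerS is not produced.
Required activator NerS is absent, so *morQ* is not transcribed.
So MorQ is not produced.
Required activator MorQ is absent, so *kepQ* is not transcribed.
So KepQ is not produced.
Required activator KepQ is absent, so *pexX* is not transcribed.

OFF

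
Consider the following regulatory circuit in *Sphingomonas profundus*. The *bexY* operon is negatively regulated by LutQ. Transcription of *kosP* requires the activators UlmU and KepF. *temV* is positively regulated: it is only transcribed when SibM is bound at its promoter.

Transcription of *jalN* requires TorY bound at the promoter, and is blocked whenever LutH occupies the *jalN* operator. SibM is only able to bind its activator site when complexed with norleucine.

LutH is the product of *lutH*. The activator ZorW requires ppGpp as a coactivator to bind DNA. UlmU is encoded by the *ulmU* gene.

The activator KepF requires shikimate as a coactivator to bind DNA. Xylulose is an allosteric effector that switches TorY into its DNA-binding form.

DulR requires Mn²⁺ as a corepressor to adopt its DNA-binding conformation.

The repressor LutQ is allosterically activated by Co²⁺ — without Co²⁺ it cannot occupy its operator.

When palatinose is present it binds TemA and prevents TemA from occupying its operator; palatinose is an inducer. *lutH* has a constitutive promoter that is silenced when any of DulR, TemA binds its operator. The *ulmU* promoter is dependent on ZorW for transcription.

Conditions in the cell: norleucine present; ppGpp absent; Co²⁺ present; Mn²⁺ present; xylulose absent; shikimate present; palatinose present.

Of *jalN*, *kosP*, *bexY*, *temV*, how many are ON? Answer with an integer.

Xylulose is absent, so TorY is inactive.
Mn²⁺ is present, so DulR is active.
Palatinose is present, so TemA is inactive.
With repressor DulR bound, *lutH* is not transcribed.
So LutH is not produced.
Required activator TorY is absent, so *jalN* is not transcribed.
→ *jalN* is OFF.
ppGpp is absent, so ZorW is inactive.
Required activator ZorW is absent, so *ulmU* is not transcribed.
So UlmU is not produced.
Shikimate is present, so KepF is active.
Required activator UlmU is absent, so *kosP* is not transcribed.
→ *kosP* is OFF.
Co²⁺ is present, so LutQ is active.
With repressor LutQ bound, *bexY* is not transcribed.
→ *bexY* is OFF.
Norleucine is present, so SibM is active.
No repressor is bound and SibM is active, so *temV* is transcribed.
→ *temV* is ON.
1 of the 4 genes is transcribed.

1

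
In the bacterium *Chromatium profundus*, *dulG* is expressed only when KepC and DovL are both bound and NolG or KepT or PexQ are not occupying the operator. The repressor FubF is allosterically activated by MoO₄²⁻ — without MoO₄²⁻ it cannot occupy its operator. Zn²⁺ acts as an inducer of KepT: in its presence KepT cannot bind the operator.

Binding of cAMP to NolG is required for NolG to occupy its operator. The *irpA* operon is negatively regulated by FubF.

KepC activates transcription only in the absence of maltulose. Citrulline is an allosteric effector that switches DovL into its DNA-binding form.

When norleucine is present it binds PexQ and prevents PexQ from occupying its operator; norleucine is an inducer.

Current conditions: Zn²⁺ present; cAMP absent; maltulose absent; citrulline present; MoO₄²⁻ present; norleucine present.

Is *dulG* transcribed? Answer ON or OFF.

ON

Maltulose is absent, so KepC is active.
cAMP is absent, so NolG is inactive.
Citrulline is present, so DovL is active.
Zn²⁺ is present, so KepT is inactive.
Norleucine is present, so PexQ is inactive.
No repressor is bound and KepC and DovL are active, so *dulG* is transcribed.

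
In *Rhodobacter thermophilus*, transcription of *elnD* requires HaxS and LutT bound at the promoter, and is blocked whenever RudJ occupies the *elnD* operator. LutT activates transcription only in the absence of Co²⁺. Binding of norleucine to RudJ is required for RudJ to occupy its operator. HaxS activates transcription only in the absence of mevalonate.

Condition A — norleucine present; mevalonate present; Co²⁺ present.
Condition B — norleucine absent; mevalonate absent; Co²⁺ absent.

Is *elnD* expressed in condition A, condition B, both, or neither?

Condition A:
Norleucine is present, so RudJ is active.
Mevalonate is present, so HaxS is inactive.
Co²⁺ is present, so LutT is inactive.
With repressor RudJ bound, *elnD* is not transcribed.
→ *elnD* is OFF in A.
Condition B:
Norleucine is absent, so RudJ is inactive.
Mevalonate is absent, so HaxS is active.
Co²⁺ is absent, so LutT is active.
No repressor is bound and HaxS and LutT are active, so *elnD* is transcribed.
→ *elnD* is ON in B.

B only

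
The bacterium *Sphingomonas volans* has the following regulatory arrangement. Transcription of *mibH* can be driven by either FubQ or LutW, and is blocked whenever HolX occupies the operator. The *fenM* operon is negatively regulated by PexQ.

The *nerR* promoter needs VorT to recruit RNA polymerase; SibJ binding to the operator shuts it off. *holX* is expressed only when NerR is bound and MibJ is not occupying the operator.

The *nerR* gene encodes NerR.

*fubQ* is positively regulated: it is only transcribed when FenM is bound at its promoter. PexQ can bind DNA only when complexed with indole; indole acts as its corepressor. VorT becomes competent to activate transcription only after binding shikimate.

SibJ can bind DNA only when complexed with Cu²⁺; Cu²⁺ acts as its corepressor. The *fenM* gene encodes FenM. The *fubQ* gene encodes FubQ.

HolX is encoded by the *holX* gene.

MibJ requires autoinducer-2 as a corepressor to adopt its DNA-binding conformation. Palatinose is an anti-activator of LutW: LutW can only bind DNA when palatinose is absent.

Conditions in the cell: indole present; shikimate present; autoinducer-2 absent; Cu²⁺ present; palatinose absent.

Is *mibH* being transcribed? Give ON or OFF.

Indole is present, so PexQ is active.
With repressor PexQ bound, *fenM* is not transcribed.
So FenM is not produced.
Required activator FenM is absent, so *fubQ* is not transcribed.
So FubQ is not produced.
Autoinducer-2 is absent, so MibJ is inactive.
Shikimate is present, so VorT is active.
Cu²⁺ is present, so SibJ is active.
With repressor SibJ bound, *nerR* is not transcribed.
So NerR is not produced.
Required activator NerR is absent, so *holX* is not transcribed.
So HolX is not produced.
Palatinose is absent, so LutW is active.
Activator LutW is present, so *mibH* is transcribed.

ON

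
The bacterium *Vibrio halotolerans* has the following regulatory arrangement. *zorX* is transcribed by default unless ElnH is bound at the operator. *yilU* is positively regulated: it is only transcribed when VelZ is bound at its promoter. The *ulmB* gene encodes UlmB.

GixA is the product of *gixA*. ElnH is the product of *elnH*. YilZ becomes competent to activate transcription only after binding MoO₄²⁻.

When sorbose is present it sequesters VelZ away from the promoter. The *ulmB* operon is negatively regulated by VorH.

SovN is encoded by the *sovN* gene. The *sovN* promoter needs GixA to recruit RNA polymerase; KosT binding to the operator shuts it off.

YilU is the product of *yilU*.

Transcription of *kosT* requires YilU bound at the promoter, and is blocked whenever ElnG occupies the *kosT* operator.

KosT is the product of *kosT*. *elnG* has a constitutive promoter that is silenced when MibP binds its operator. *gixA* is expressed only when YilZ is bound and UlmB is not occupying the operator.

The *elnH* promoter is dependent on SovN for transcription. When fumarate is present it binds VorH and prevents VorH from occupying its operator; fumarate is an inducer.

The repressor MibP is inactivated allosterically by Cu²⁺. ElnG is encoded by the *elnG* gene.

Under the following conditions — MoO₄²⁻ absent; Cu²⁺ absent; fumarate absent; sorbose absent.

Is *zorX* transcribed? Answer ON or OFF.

Cu²⁺ is absent, so MibP is active.
With repressor MibP bound, *elnG* is not transcribed.
So ElnG is not produced.
Sorbose is absent, so VelZ is active.
No repressor is bound and VelZ is active, so *yilU* is transcribed.
So YilU is produced and active.
No repressor is bound and YilU is active, so *kosT* is transcribed.
So KosT is produced and active.
Fumarate is absent, so VorH is active.
With repressor VorH bound, *ulmB* is not transcribed.
So UlmB is not produced.
MoO₄²⁻ is absent, so YilZ is inactive.
Required activator YilZ is absent, so *gixA* is not transcribed.
So GixA is not produced.
With repressor KosT bound, *sovN* is not transcribed.
So SovN is not produced.
Required activator SovN is absent, so *elnH* is not transcribed.
So ElnH is not produced.
With no repressor bound, *zorX* is transcribed.

ON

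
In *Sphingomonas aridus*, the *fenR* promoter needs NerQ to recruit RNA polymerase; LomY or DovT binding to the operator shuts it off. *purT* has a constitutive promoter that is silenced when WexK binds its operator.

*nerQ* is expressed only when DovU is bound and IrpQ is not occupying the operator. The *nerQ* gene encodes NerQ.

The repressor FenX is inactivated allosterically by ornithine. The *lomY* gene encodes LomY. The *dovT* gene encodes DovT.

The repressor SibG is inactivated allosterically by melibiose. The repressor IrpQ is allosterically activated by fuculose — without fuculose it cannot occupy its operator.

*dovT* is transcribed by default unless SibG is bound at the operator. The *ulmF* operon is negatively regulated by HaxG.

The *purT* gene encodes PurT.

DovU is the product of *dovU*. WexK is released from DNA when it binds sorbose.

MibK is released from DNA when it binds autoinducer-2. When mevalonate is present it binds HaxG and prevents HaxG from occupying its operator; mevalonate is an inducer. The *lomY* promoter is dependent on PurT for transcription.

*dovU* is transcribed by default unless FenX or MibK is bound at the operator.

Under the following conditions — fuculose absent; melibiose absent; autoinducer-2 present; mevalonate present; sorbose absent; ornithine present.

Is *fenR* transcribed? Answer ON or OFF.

ON

Sorbose is absent, so WexK is active.
With repressor WexK bound, *purT* is not transcribed.
So PurT is not produced.
Required activator PurT is absent, so *lomY* is not transcribed.
So LomY is not produced.
Ornithine is present, so FenX is inactive.
Autoinducer-2 is present, so MibK is inactive.
With no repressor bound, *dovU* is transcribed.
So DovU is produced and active.
Fuculose is absent, so IrpQ is inactive.
No repressor is bound and DovU is active, so *nerQ* is transcribed.
So NerQ is produced and active.
Melibiose is absent, so SibG is active.
With repressor SibG bound, *dovT* is not transcribed.
So DovT is not produced.
No repressor is bound and NerQ is active, so *fenR* is transcribed.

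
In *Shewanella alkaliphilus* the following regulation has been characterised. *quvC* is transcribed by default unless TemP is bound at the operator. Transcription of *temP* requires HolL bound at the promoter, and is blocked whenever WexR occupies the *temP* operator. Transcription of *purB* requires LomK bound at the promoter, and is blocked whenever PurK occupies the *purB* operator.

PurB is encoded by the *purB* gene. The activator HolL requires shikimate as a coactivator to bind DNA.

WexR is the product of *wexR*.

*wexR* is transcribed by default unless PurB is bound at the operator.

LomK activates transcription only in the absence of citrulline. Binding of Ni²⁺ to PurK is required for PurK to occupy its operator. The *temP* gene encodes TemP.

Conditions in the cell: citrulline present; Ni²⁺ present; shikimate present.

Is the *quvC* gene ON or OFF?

ON

Citrulline is present, so LomK is inactive.
Ni²⁺ is present, so PurK is active.
With repressor PurK bound, *purB* is not transcribed.
So PurB is not produced.
With no repressor bound, *wexR* is transcribed.
So WexR is produced and active.
Shikimate is present, so HolL is active.
With repressor WexR bound, *temP* is not transcribed.
So TemP is not produced.
With no repressor bound, *quvC* is transcribed.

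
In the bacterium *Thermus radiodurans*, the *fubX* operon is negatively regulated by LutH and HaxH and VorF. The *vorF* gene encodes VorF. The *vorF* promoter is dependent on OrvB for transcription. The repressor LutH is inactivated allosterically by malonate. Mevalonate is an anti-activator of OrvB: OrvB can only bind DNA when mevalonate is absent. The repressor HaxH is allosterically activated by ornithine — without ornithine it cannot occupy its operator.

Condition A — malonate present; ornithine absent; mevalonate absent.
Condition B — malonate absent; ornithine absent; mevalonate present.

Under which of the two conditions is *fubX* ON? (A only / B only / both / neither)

Condition A:
Malonate is present, so LutH is inactive.
Ornithine is absent, so HaxH is inactive.
Mevalonate is absent, so OrvB is active.
No repressor is bound and OrvB is active, so *vorF* is transcribed.
So VorF is produced and active.
With repressor VorF bound, *fubX* is not transcribed.
→ *fubX* is OFF in A.
Condition B:
Malonate is absent, so LutH is active.
Ornithine is absent, so HaxH is inactive.
Mevalonate is present, so OrvB is inactive.
Required activator OrvB is absent, so *vorF* is not transcribed.
So VorF is not produced.
With repressor LutH bound, *fubX* is not transcribed.
→ *fubX* is OFF in B.

neither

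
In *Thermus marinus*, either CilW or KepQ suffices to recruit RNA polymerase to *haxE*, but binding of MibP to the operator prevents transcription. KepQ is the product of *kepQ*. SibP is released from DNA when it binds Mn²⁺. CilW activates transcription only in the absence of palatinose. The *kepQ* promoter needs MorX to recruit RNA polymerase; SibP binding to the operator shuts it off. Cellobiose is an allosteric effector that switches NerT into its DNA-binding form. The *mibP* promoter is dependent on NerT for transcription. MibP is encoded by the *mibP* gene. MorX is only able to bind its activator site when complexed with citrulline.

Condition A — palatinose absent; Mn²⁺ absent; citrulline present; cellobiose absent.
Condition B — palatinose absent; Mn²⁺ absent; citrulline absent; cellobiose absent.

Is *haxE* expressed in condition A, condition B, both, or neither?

both

Condition A:
Palatinose is absent, so CilW is active.
Mn²⁺ is absent, so SibP is active.
Citrulline is present, so MorX is active.
With repressor SibP bound, *kepQ* is not transcribed.
So KepQ is not produced.
Cellobiose is absent, so NerT is inactive.
Required activator NerT is absent, so *mibP* is not transcribed.
So MibP is not produced.
Activator CilW is present, so *haxE* is transcribed.
→ *haxE* is ON in A.
Condition B:
Palatinose is absent, so CilW is active.
Mn²⁺ is absent, so SibP is active.
Citrulline is absent, so MorX is inactive.
With repressor SibP bound, *kepQ* is not transcribed.
So KepQ is not produced.
Cellobiose is absent, so NerT is inactive.
Required activator NerT is absent, so *mibP* is not transcribed.
So MibP is not produced.
Activator CilW is present, so *haxE* is transcribed.
→ *haxE* is ON in B.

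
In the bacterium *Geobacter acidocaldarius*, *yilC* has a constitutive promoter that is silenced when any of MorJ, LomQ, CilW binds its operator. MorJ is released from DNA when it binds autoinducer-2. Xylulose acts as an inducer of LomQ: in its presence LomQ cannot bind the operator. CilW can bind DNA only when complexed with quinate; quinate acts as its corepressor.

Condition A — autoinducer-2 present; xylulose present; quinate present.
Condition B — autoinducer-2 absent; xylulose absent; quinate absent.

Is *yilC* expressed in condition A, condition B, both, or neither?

neither

Condition A:
Autoinducer-2 is present, so MorJ is inactive.
Xylulose is present, so LomQ is inactive.
Quinate is present, so CilW is active.
With repressor CilW bound, *yilC* is not transcribed.
→ *yilC* is OFF in A.
Condition B:
Autoinducer-2 is absent, so MorJ is active.
Xylulose is absent, so LomQ is active.
Quinate is absent, so CilW is inactive.
With repressor MorJ bound, *yilC* is not transcribed.
→ *yilC* is OFF in B.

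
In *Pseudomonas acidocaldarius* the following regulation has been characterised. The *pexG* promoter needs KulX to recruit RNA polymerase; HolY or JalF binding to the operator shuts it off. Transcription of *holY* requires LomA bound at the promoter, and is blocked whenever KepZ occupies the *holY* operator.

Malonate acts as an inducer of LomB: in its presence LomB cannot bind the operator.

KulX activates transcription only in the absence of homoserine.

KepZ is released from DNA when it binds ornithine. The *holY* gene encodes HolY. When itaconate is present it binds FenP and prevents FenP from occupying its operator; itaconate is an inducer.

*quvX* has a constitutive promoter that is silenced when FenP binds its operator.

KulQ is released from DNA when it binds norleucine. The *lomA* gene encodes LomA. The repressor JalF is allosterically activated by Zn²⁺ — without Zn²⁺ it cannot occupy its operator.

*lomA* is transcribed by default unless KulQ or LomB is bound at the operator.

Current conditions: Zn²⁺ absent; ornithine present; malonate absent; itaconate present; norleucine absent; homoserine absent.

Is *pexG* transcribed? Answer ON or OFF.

Norleucine is absent, so KulQ is active.
Malonate is absent, so LomB is active.
With repressor KulQ bound, *lomA* is not transcribed.
So LomA is not produced.
Ornithine is present, so KepZ is inactive.
Required activator LomA is absent, so *holY* is not transcribed.
So HolY is not produced.
Homoserine is absent, so KulX is active.
Zn²⁺ is absent, so JalF is inactive.
No repressor is bound and KulX is active, so *pexG* is transcribed.

ON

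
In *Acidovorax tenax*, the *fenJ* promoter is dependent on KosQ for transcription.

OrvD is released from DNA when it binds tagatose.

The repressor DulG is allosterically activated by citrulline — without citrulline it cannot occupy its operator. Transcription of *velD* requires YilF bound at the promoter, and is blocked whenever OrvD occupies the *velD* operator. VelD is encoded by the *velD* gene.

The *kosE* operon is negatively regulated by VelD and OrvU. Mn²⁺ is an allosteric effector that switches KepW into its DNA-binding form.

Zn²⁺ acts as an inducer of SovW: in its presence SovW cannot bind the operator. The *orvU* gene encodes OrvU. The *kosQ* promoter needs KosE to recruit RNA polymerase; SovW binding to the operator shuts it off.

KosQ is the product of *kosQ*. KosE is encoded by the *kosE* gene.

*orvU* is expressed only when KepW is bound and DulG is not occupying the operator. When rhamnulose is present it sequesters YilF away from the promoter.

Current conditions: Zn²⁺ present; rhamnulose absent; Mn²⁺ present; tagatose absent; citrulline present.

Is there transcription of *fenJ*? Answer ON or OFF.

ON

Rhamnulose is absent, so YilF is active.
Tagatose is absent, so OrvD is active.
With repressor OrvD bound, *velD* is not transcribed.
So VelD is not produced.
Mn²⁺ is present, so KepW is active.
Citrulline is present, so DulG is active.
With repressor DulG bound, *orvU* is not transcribed.
So OrvU is not produced.
With no repressor bound, *kosE* is transcribed.
So KosE is produced and active.
Zn²⁺ is present, so SovW is inactive.
No repressor is bound and KosE is active, so *kosQ* is transcribed.
So KosQ is produced and active.
No repressor is bound and KosQ is active, so *fenJ* is transcribed.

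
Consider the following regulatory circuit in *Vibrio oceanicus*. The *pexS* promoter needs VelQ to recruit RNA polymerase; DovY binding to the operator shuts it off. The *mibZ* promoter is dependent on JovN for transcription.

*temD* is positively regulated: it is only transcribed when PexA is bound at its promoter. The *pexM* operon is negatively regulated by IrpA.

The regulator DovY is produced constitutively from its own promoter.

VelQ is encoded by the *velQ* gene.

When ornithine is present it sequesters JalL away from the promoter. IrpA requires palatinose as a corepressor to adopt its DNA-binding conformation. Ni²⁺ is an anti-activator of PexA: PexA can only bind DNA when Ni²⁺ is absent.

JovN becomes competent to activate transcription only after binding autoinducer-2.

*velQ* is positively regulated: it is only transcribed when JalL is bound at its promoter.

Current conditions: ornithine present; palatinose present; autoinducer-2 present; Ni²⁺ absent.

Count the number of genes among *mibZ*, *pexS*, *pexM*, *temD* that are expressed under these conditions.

Autoinducer-2 is present, so JovN is active.
No repressor is bound and JovN is active, so *mibZ* is transcribed.
→ *mibZ* is ON.
DovY is produced constitutively and is active.
Ornithine is present, so JalL is inactive.
Required activator JalL is absent, so *velQ* is not transcribed.
So VelQ is not produced.
With repressor DovY bound, *pexS* is not transcribed.
→ *pexS* is OFF.
Palatinose is present, so IrpA is active.
With repressor IrpA bound, *pexM* is not transcribed.
→ *pexM* is OFF.
Ni²⁺ is absent, so PexA is active.
No repressor is bound and PexA is active, so *temD* is transcribed.
→ *temD* is ON.
2 of the 4 genes are transcribed.

2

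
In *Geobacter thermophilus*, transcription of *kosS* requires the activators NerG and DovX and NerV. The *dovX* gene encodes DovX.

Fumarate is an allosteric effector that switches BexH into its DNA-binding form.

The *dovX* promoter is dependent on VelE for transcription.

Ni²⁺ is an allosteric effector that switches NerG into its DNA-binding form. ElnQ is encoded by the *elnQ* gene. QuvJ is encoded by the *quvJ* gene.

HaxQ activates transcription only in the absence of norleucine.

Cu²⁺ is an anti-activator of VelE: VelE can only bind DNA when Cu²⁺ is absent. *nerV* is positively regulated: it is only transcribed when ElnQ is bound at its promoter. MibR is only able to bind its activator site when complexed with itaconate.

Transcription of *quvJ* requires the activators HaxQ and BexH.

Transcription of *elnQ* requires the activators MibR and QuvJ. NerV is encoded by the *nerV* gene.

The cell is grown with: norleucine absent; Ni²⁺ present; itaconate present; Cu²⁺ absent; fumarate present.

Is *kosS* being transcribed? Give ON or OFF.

ON

Ni²⁺ is present, so NerG is active.
Cu²⁺ is absent, so VelE is active.
No repressor is bound and VelE is active, so *dovX* is transcribed.
So DovX is produced and active.
Itaconate is present, so MibR is active.
Norleucine is absent, so HaxQ is active.
Fumarate is present, so BexH is active.
No repressor is bound and HaxQ and BexH are active, so *quvJ* is transcribed.
So QuvJ is produced and active.
No repressor is bound and MibR and QuvJ are active, so *elnQ* is transcribed.
So ElnQ is produced and active.
No repressor is bound and ElnQ is active, so *nerV* is transcribed.
So NerV is produced and active.
No repressor is bound and NerG and DovX and NerV are active, so *kosS* is transcribed.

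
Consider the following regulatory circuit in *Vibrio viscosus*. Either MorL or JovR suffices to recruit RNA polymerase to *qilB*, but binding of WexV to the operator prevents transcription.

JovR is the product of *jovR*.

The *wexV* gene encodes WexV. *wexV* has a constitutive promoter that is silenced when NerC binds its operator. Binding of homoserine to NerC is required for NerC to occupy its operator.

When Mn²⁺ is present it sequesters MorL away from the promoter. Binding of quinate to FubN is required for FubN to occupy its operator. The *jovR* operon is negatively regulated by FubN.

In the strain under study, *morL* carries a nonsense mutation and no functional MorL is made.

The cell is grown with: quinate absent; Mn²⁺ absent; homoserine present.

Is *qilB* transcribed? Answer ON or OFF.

ON

MorL is non-functional in this strain, so it has no effect.
Homoserine is present, so NerC is active.
With repressor NerC bound, *wexV* is not transcribed.
So WexV is not produced.
Quinate is absent, so FubN is inactive.
With no repressor bound, *jovR* is transcribed.
So JovR is produced and active.
Activator JovR is present, so *qilB* is transcribed.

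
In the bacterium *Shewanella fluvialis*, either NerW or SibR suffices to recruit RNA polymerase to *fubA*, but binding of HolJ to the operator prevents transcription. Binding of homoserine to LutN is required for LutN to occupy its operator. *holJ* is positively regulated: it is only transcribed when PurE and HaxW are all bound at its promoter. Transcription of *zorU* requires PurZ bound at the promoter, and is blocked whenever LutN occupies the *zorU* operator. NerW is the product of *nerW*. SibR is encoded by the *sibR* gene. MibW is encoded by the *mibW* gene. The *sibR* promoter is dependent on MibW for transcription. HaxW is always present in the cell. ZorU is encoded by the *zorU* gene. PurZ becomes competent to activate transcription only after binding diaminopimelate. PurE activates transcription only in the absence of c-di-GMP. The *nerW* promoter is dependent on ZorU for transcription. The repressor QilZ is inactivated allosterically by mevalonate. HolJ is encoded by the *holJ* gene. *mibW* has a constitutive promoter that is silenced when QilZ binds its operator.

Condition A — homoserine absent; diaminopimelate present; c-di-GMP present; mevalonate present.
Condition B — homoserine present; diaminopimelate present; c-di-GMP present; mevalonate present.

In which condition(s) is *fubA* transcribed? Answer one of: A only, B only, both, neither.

Condition A:
Homoserine is absent, so LutN is inactive.
Diaminopimelate is present, so PurZ is active.
No repressor is bound and PurZ is active, so *zorU* is transcribed.
So ZorU is produced and active.
No repressor is bound and ZorU is active, so *nerW* is transcribed.
So NerW is produced and active.
c-di-GMP is present, so PurE is inactive.
HaxW is produced constitutively and is active.
Required activator PurE is absent, so *holJ* is not transcribed.
So HolJ is not produced.
Mevalonate is present, so QilZ is inactive.
With no repressor bound, *mibW* is transcribed.
So MibW is produced and active.
No repressor is bound and MibW is active, so *sibR* is transcribed.
So SibR is produced and active.
Activator NerW is present, so *fubA* is transcribed.
→ *fubA* is ON in A.
Condition B:
Homoserine is present, so LutN is active.
Diaminopimelate is present, so PurZ is active.
With repressor LutN bound, *zorU* is not transcribed.
So ZorU is not produced.
Required activator ZorU is absent, so *nerW* is not transcribed.
So NerW is not produced.
c-di-GMP is present, so PurE is inactive.
HaxW is produced constitutively and is active.
Required activator PurE is absent, so *holJ* is not transcribed.
So HolJ is not produced.
Mevalonate is present, so QilZ is inactive.
With no repressor bound, *mibW* is transcribed.
So MibW is produced and active.
No repressor is bound and MibW is active, so *sibR* is transcribed.
So SibR is produced and active.
Activator SibR is present, so *fubA* is transcribed.
→ *fubA* is ON in B.

both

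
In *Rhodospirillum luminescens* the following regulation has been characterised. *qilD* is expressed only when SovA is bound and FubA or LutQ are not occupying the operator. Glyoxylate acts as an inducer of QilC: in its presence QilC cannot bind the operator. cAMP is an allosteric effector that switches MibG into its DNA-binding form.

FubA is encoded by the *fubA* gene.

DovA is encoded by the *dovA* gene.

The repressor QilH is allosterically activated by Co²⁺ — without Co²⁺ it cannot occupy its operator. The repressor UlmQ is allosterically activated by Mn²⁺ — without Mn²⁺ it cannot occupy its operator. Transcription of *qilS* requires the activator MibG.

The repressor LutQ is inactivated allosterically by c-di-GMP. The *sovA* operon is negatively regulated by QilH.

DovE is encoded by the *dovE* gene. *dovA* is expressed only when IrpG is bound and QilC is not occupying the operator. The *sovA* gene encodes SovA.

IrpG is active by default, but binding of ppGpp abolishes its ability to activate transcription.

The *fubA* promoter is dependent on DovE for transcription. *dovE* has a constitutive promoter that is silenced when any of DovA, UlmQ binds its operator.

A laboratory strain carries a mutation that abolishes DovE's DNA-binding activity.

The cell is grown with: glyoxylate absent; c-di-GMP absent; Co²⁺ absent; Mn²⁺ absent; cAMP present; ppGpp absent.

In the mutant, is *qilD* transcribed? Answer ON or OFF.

OFF

DovE is non-functional in this strain, so it has no effect.
Required activator DovE is absent, so *fubA* is not transcribed.
So FubA is not produced.
c-di-GMP is absent, so LutQ is active.
Co²⁺ is absent, so QilH is inactive.
With no repressor bound, *sovA* is transcribed.
So SovA is produced and active.
With repressor LutQ bound, *qilD* is not transcribed.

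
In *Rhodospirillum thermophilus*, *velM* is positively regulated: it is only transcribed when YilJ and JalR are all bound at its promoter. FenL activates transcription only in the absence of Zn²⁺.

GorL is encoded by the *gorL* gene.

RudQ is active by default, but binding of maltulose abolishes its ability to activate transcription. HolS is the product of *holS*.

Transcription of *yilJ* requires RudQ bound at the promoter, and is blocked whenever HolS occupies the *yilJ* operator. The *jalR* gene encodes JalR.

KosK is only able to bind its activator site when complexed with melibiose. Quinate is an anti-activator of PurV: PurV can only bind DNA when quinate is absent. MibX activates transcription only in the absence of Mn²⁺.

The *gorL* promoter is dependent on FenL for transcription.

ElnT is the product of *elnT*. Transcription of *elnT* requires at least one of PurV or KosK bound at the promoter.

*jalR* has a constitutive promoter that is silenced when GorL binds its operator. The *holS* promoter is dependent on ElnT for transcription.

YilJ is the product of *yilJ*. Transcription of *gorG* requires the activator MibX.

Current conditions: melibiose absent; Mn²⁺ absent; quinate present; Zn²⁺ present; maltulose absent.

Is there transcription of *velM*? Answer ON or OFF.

ON

Maltulose is absent, so RudQ is active.
Quinate is present, so PurV is inactive.
Melibiose is absent, so KosK is inactive.
No activator is available at the *elnT* promoter, so *elnT* is not transcribed.
So ElnT is not produced.
Required activator ElnT is absent, so *holS* is not transcribed.
So HolS is not produced.
No repressor is bound and RudQ is active, so *yilJ* is transcribed.
So YilJ is produced and active.
Zn²⁺ is present, so FenL is inactive.
Required activator FenL is absent, so *gorL* is not transcribed.
So GorL is not produced.
With no repressor bound, *jalR* is transcribed.
So JalR is produced and active.
No repressor is bound and YilJ and JalR are active, so *velM* is transcribed.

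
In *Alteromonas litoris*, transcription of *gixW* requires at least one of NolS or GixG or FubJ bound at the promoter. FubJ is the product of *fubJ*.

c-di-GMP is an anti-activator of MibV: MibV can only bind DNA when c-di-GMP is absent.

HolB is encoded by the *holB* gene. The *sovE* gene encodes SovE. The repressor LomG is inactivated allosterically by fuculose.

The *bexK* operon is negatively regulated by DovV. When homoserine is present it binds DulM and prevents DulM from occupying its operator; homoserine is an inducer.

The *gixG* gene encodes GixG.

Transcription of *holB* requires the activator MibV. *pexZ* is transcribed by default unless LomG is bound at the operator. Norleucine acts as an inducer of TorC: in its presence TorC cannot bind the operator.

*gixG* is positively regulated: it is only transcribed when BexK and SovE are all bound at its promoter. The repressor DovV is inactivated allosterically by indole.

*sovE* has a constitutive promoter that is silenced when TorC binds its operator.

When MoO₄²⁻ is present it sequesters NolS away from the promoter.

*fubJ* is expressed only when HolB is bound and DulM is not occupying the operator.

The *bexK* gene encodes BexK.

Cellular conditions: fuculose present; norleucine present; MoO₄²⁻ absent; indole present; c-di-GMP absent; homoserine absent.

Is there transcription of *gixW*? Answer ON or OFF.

ON

MoO₄²⁻ is absent, so NolS is active.
Indole is present, so DovV is inactive.
With no repressor bound, *bexK* is transcribed.
So BexK is produced and active.
Norleucine is present, so TorC is inactive.
With no repressor bound, *sovE* is transcribed.
So SovE is produced and active.
No repressor is bound and BexK and SovE are active, so *gixG* is transcribed.
So GixG is produced and active.
c-di-GMP is absent, so MibV is active.
No repressor is bound and MibV is active, so *holB* is transcribed.
So HolB is produced and active.
Homoserine is absent, so DulM is active.
With repressor DulM bound, *fubJ* is not transcribed.
So FubJ is not produced.
Activator NolS is present, so *gixW* is transcribed.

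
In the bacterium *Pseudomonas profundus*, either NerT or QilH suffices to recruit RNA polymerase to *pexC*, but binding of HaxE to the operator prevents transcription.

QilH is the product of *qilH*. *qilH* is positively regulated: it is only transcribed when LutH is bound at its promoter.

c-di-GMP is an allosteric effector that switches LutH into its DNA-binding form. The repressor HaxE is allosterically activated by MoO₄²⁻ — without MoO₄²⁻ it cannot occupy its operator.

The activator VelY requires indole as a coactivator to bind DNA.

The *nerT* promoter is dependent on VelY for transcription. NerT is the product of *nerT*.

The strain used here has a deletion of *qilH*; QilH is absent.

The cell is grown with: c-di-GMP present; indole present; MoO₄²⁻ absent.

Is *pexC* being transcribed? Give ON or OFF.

Indole is present, so VelY is active.
No repressor is bound and VelY is active, so *nerT* is transcribed.
So NerT is produced and active.
MoO₄²⁻ is absent, so HaxE is inactive.
QilH is non-functional in this strain, so it has no effect.
Activator NerT is present, so *pexC* is transcribed.

ON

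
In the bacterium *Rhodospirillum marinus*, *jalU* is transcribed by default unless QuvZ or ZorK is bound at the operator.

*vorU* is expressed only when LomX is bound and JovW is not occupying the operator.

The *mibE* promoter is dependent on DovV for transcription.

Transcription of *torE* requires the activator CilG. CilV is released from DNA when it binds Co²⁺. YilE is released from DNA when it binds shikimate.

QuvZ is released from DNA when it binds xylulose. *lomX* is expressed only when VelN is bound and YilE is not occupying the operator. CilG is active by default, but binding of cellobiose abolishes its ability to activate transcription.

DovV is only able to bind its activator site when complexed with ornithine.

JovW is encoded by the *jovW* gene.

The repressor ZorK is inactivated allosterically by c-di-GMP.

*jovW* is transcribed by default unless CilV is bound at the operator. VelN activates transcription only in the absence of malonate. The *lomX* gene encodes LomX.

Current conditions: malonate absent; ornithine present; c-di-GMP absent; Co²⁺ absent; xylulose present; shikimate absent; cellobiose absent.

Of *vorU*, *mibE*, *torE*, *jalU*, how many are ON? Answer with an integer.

Malonate is absent, so VelN is active.
Shikimate is absent, so YilE is active.
With repressor YilE bound, *lomX* is not transcribed.
So LomX is not produced.
Co²⁺ is absent, so CilV is active.
With repressor CilV bound, *jovW* is not transcribed.
So JovW is not produced.
Required activator LomX is absent, so *vorU* is not transcribed.
→ *vorU* is OFF.
Ornithine is present, so DovV is active.
No repressor is bound and DovV is active, so *mibE* is transcribed.
→ *mibE* is ON.
Cellobiose is absent, so CilG is active.
No repressor is bound and CilG is active, so *torE* is transcribed.
→ *torE* is ON.
Xylulose is present, so QuvZ is inactive.
c-di-GMP is absent, so ZorK is active.
With repressor ZorK bound, *jalU* is not transcribed.
→ *jalU* is OFF.
2 of the 4 genes are transcribed.

2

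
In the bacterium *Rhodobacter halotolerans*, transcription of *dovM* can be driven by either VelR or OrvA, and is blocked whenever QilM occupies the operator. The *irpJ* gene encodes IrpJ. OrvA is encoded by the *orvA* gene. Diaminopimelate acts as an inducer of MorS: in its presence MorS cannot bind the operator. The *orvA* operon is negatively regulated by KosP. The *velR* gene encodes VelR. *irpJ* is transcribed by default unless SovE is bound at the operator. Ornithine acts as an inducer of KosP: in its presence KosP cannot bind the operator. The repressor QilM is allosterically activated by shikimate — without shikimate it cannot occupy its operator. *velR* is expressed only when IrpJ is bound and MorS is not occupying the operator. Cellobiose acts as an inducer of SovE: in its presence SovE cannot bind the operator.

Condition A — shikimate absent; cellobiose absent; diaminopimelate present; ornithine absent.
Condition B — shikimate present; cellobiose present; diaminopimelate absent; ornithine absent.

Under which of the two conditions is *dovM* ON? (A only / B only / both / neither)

neither

Condition A:
Shikimate is absent, so QilM is inactive.
Cellobiose is absent, so SovE is active.
With repressor SovE bound, *irpJ* is not transcribed.
So IrpJ is not produced.
Diaminopimelate is present, so MorS is inactive.
Required activator IrpJ is absent, so *velR* is not transcribed.
So VelR is not produced.
Ornithine is absent, so KosP is active.
With repressor KosP bound, *orvA* is not transcribed.
So OrvA is not produced.
No activator is available at the *dovM* promoter, so *dovM* is not transcribed.
→ *dovM* is OFF in A.
Condition B:
Shikimate is present, so QilM is active.
Cellobiose is present, so SovE is inactive.
With no repressor bound, *irpJ* is transcribed.
So IrpJ is produced and active.
Diaminopimelate is absent, so MorS is active.
With repressor MorS bound, *velR* is not transcribed.
So VelR is not produced.
Ornithine is absent, so KosP is active.
With repressor KosP bound, *orvA* is not transcribed.
So OrvA is not produced.
With repressor QilM bound, *dovM* is not transcribed.
→ *dovM* is OFF in B.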